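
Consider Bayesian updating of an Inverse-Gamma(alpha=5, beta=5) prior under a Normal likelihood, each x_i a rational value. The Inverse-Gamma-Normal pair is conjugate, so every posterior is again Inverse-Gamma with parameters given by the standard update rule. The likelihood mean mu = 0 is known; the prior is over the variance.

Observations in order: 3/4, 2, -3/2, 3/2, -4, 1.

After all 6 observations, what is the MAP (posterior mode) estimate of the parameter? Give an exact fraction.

577/288

obs 1: x=3/4 → posterior Inverse-Gamma(11/2, 169/32)
obs 2: x=2 → posterior Inverse-Gamma(6, 233/32)
obs 3: x=-3/2 → posterior Inverse-Gamma(13/2, 269/32)
obs 4: x=3/2 → posterior Inverse-Gamma(7, 305/32)
obs 5: x=-4 → posterior Inverse-Gamma(15/2, 561/32)
obs 6: x=1 → posterior Inverse-Gamma(8, 577/32)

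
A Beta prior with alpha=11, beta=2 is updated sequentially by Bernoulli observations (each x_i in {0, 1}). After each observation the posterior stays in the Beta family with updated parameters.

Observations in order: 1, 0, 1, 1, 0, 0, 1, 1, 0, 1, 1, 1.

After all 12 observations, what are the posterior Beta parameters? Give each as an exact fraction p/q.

alpha=19, beta=6

obs 1: x=1 → posterior Beta(12, 2)
obs 2: x=0 → posterior Beta(12, 3)
obs 3: x=1 → posterior Beta(13, 3)
obs 4: x=1 → posterior Beta(14, 3)
obs 5: x=0 → posterior Beta(14, 4)
obs 6: x=0 → posterior Beta(14, 5)
obs 7: x=1 → posterior Beta(15, 5)
obs 8: x=1 → posterior Beta(16, 5)
obs 9: x=0 → posterior Beta(16, 6)
obs 10: x=1 → posterior Beta(17, 6)
obs 11: x=1 → posterior Beta(18, 6)
obs 12: x=1 → posterior Beta(19, 6)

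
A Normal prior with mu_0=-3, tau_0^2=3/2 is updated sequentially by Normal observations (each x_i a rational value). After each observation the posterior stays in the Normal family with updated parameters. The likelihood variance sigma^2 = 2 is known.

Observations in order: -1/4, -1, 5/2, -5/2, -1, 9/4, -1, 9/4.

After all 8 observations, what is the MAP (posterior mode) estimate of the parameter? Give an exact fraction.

-33/112

obs 1: x=-1/4 → posterior Normal(-51/28, 6/7)
obs 2: x=-1 → posterior Normal(-63/40, 3/5)
obs 3: x=5/2 → posterior Normal(-33/52, 6/13)
obs 4: x=-5/2 → posterior Normal(-63/64, 3/8)
obs 5: x=-1 → posterior Normal(-75/76, 6/19)
obs 6: x=9/4 → posterior Normal(-6/11, 3/11)
obs 7: x=-1 → posterior Normal(-3/5, 6/25)
obs 8: x=9/4 → posterior Normal(-33/112, 3/14)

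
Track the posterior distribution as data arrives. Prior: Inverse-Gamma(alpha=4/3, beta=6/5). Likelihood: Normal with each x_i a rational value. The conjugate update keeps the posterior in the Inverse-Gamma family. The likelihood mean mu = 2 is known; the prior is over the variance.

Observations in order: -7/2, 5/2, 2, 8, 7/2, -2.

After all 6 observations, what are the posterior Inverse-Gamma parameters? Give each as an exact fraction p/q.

obs 1: x=-7/2 → posterior Inverse-Gamma(11/6, 653/40)
obs 2: x=5/2 → posterior Inverse-Gamma(7/3, 329/20)
obs 3: x=2 → posterior Inverse-Gamma(17/6, 329/20)
obs 4: x=8 → posterior Inverse-Gamma(10/3, 689/20)
obs 5: x=7/2 → posterior Inverse-Gamma(23/6, 1423/40)
obs 6: x=-2 → posterior Inverse-Gamma(13/3, 1743/40)

alpha=13/3, beta=1743/40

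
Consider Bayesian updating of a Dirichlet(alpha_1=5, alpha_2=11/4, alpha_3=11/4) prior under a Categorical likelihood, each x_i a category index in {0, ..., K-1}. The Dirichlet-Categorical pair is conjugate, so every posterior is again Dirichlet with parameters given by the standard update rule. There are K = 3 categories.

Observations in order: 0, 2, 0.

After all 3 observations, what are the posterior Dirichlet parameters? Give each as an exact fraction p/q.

obs 1: x=0 → posterior Dirichlet(6, 11/4, 11/4)
obs 2: x=2 → posterior Dirichlet(6, 11/4, 15/4)
obs 3: x=0 → posterior Dirichlet(7, 11/4, 15/4)

alpha_1=7, alpha_2=11/4, alpha_3=15/4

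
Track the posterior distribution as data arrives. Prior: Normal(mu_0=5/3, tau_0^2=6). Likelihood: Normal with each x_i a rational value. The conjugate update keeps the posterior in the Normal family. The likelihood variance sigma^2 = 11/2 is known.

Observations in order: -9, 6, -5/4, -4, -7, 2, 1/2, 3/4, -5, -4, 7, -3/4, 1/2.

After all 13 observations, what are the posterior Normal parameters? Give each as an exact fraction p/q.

mu_0=-458/501, tau_0^2=66/167

obs 1: x=-9 → posterior Normal(-269/69, 66/23)
obs 2: x=6 → posterior Normal(-53/105, 66/35)
obs 3: x=-5/4 → posterior Normal(-98/141, 66/47)
obs 4: x=-4 → posterior Normal(-242/177, 66/59)
obs 5: x=-7 → posterior Normal(-494/213, 66/71)
obs 6: x=2 → posterior Normal(-422/249, 66/83)
obs 7: x=1/2 → posterior Normal(-404/285, 66/95)
obs 8: x=3/4 → posterior Normal(-377/321, 66/107)
obs 9: x=-5 → posterior Normal(-557/357, 66/119)
obs 10: x=-4 → posterior Normal(-701/393, 66/131)
obs 11: x=7 → posterior Normal(-449/429, 6/13)
obs 12: x=-3/4 → posterior Normal(-476/465, 66/155)
obs 13: x=1/2 → posterior Normal(-458/501, 66/167)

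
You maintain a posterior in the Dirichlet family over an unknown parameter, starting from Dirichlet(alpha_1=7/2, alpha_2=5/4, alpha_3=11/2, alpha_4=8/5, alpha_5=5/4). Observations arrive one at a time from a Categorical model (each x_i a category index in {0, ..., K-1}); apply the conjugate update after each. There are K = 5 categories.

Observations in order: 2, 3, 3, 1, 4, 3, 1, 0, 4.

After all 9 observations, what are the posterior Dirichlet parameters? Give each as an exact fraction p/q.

alpha_1=9/2, alpha_2=13/4, alpha_3=13/2, alpha_4=23/5, alpha_5=13/4

obs 1: x=2 → posterior Dirichlet(7/2, 5/4, 13/2, 8/5, 5/4)
obs 2: x=3 → posterior Dirichlet(7/2, 5/4, 13/2, 13/5, 5/4)
obs 3: x=3 → posterior Dirichlet(7/2, 5/4, 13/2, 18/5, 5/4)
obs 4: x=1 → posterior Dirichlet(7/2, 9/4, 13/2, 18/5, 5/4)
obs 5: x=4 → posterior Dirichlet(7/2, 9/4, 13/2, 18/5, 9/4)
obs 6: x=3 → posterior Dirichlet(7/2, 9/4, 13/2, 23/5, 9/4)
obs 7: x=1 → posterior Dirichlet(7/2, 13/4, 13/2, 23/5, 9/4)
obs 8: x=0 → posterior Dirichlet(9/2, 13/4, 13/2, 23/5, 9/4)
obs 9: x=4 → posterior Dirichlet(9/2, 13/4, 13/2, 23/5, 13/4)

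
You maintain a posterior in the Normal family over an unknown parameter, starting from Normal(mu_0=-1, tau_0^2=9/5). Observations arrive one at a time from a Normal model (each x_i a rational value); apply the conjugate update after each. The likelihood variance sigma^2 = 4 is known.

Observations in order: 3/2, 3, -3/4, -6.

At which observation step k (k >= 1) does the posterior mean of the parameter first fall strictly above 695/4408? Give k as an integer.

obs 1: x=3/2 → posterior Normal(-13/58, 36/29)
obs 2: x=3 → posterior Normal(41/76, 18/19)
obs 3: x=-3/4 → posterior Normal(55/188, 36/47)
obs 4: x=-6 → posterior Normal(-23/32, 9/14)

k = 2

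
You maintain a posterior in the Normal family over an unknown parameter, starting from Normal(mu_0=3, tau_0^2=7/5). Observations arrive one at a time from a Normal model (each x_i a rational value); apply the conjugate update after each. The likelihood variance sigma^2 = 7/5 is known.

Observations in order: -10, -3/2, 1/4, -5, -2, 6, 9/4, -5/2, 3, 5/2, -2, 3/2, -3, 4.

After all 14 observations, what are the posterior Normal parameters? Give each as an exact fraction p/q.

mu_0=-7/30, tau_0^2=7/75

obs 1: x=-10 → posterior Normal(-7/2, 7/10)
obs 2: x=-3/2 → posterior Normal(-17/6, 7/15)
obs 3: x=1/4 → posterior Normal(-33/16, 7/20)
obs 4: x=-5 → posterior Normal(-53/20, 7/25)
obs 5: x=-2 → posterior Normal(-61/24, 7/30)
obs 6: x=6 → posterior Normal(-37/28, 1/5)
obs 7: x=9/4 → posterior Normal(-7/8, 7/40)
obs 8: x=-5/2 → posterior Normal(-19/18, 7/45)
obs 9: x=3 → posterior Normal(-13/20, 7/50)
obs 10: x=5/2 → posterior Normal(-4/11, 7/55)
obs 11: x=-2 → posterior Normal(-1/2, 7/60)
obs 12: x=3/2 → posterior Normal(-9/26, 7/65)
obs 13: x=-3 → posterior Normal(-15/28, 1/10)
obs 14: x=4 → posterior Normal(-7/30, 7/75)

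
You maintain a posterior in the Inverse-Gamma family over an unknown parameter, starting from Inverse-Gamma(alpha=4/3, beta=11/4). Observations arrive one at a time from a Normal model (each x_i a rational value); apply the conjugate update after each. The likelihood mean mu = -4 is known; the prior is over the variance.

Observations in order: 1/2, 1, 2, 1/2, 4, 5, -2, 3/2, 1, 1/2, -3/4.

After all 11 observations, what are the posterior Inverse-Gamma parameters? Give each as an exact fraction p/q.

alpha=41/6, beta=5473/32

obs 1: x=1/2 → posterior Inverse-Gamma(11/6, 103/8)
obs 2: x=1 → posterior Inverse-Gamma(7/3, 203/8)
obs 3: x=2 → posterior Inverse-Gamma(17/6, 347/8)
obs 4: x=1/2 → posterior Inverse-Gamma(10/3, 107/2)
obs 5: x=4 → posterior Inverse-Gamma(23/6, 171/2)
obs 6: x=5 → posterior Inverse-Gamma(13/3, 126)
obs 7: x=-2 → posterior Inverse-Gamma(29/6, 128)
obs 8: x=3/2 → posterior Inverse-Gamma(16/3, 1145/8)
obs 9: x=1 → posterior Inverse-Gamma(35/6, 1245/8)
obs 10: x=1/2 → posterior Inverse-Gamma(19/3, 663/4)
obs 11: x=-3/4 → posterior Inverse-Gamma(41/6, 5473/32)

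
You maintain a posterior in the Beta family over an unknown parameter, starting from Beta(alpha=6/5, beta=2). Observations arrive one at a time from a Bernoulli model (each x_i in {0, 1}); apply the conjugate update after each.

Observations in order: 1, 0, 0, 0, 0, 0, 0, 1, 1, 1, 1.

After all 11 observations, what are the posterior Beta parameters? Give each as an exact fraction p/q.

obs 1: x=1 → posterior Beta(11/5, 2)
obs 2: x=0 → posterior Beta(11/5, 3)
obs 3: x=0 → posterior Beta(11/5, 4)
obs 4: x=0 → posterior Beta(11/5, 5)
obs 5: x=0 → posterior Beta(11/5, 6)
obs 6: x=0 → posterior Beta(11/5, 7)
obs 7: x=0 → posterior Beta(11/5, 8)
obs 8: x=1 → posterior Beta(16/5, 8)
obs 9: x=1 → posterior Beta(21/5, 8)
obs 10: x=1 → posterior Beta(26/5, 8)
obs 11: x=1 → posterior Beta(31/5, 8)

alpha=31/5, beta=8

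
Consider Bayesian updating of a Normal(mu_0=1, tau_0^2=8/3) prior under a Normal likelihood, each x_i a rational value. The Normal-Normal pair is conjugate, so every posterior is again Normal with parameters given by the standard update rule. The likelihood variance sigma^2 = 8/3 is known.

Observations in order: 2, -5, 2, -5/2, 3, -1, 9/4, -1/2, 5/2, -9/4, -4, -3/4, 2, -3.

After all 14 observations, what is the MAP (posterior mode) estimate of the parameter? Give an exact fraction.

-17/60

obs 1: x=2 → posterior Normal(3/2, 4/3)
obs 2: x=-5 → posterior Normal(-2/3, 8/9)
obs 3: x=2 → posterior Normal(0, 2/3)
obs 4: x=-5/2 → posterior Normal(-1/2, 8/15)
obs 5: x=3 → posterior Normal(1/12, 4/9)
obs 6: x=-1 → posterior Normal(-1/14, 8/21)
obs 7: x=9/4 → posterior Normal(7/32, 1/3)
obs 8: x=-1/2 → posterior Normal(5/36, 8/27)
obs 9: x=5/2 → posterior Normal(3/8, 4/15)
obs 10: x=-9/4 → posterior Normal(3/22, 8/33)
obs 11: x=-4 → posterior Normal(-5/24, 2/9)
obs 12: x=-3/4 → posterior Normal(-1/4, 8/39)
obs 13: x=2 → posterior Normal(-5/56, 4/21)
obs 14: x=-3 → posterior Normal(-17/60, 8/45)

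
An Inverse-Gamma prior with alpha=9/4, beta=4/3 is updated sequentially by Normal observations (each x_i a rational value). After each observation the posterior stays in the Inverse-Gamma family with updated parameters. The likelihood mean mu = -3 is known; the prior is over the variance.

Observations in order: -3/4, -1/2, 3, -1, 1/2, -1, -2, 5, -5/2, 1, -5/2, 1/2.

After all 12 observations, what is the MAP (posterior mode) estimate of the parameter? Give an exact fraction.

7871/888

obs 1: x=-3/4 → posterior Inverse-Gamma(11/4, 371/96)
obs 2: x=-1/2 → posterior Inverse-Gamma(13/4, 671/96)
obs 3: x=3 → posterior Inverse-Gamma(15/4, 2399/96)
obs 4: x=-1 → posterior Inverse-Gamma(17/4, 2591/96)
obs 5: x=1/2 → posterior Inverse-Gamma(19/4, 3179/96)
obs 6: x=-1 → posterior Inverse-Gamma(21/4, 3371/96)
obs 7: x=-2 → posterior Inverse-Gamma(23/4, 3419/96)
obs 8: x=5 → posterior Inverse-Gamma(25/4, 6491/96)
obs 9: x=-5/2 → posterior Inverse-Gamma(27/4, 6503/96)
obs 10: x=1 → posterior Inverse-Gamma(29/4, 7271/96)
obs 11: x=-5/2 → posterior Inverse-Gamma(31/4, 7283/96)
obs 12: x=1/2 → posterior Inverse-Gamma(33/4, 7871/96)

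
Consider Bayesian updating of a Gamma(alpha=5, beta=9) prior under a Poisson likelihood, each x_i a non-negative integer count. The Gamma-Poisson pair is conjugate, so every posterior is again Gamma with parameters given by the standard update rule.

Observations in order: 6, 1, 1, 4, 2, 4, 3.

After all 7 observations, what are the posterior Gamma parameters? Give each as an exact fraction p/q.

obs 1: x=6 → posterior Gamma(11, 10)
obs 2: x=1 → posterior Gamma(12, 11)
obs 3: x=1 → posterior Gamma(13, 12)
obs 4: x=4 → posterior Gamma(17, 13)
obs 5: x=2 → posterior Gamma(19, 14)
obs 6: x=4 → posterior Gamma(23, 15)
obs 7: x=3 → posterior Gamma(26, 16)

alpha=26, beta=16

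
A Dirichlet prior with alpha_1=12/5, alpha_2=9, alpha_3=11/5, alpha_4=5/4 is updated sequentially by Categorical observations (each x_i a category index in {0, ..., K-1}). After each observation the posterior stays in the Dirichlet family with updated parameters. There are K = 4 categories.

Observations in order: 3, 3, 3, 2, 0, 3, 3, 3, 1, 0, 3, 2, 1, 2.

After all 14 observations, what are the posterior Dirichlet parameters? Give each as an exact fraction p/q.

alpha_1=22/5, alpha_2=11, alpha_3=26/5, alpha_4=33/4

obs 1: x=3 → posterior Dirichlet(12/5, 9, 11/5, 9/4)
obs 2: x=3 → posterior Dirichlet(12/5, 9, 11/5, 13/4)
obs 3: x=3 → posterior Dirichlet(12/5, 9, 11/5, 17/4)
obs 4: x=2 → posterior Dirichlet(12/5, 9, 16/5, 17/4)
obs 5: x=0 → posterior Dirichlet(17/5, 9, 16/5, 17/4)
obs 6: x=3 → posterior Dirichlet(17/5, 9, 16/5, 21/4)
obs 7: x=3 → posterior Dirichlet(17/5, 9, 16/5, 25/4)
obs 8: x=3 → posterior Dirichlet(17/5, 9, 16/5, 29/4)
obs 9: x=1 → posterior Dirichlet(17/5, 10, 16/5, 29/4)
obs 10: x=0 → posterior Dirichlet(22/5, 10, 16/5, 29/4)
obs 11: x=3 → posterior Dirichlet(22/5, 10, 16/5, 33/4)
obs 12: x=2 → posterior Dirichlet(22/5, 10, 21/5, 33/4)
obs 13: x=1 → posterior Dirichlet(22/5, 11, 21/5, 33/4)
obs 14: x=2 → posterior Dirichlet(22/5, 11, 26/5, 33/4)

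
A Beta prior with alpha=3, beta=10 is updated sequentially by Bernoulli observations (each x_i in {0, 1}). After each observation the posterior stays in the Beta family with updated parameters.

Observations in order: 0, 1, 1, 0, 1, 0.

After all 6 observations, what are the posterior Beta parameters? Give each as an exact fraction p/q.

alpha=6, beta=13

obs 1: x=0 → posterior Beta(3, 11)
obs 2: x=1 → posterior Beta(4, 11)
obs 3: x=1 → posterior Beta(5, 11)
obs 4: x=0 → posterior Beta(5, 12)
obs 5: x=1 → posterior Beta(6, 12)
obs 6: x=0 → posterior Beta(6, 13)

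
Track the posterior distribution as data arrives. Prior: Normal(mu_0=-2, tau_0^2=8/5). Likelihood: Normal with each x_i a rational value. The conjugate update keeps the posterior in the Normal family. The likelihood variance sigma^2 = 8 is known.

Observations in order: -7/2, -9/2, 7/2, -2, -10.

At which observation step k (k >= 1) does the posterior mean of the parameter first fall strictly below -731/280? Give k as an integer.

k = 5

obs 1: x=-7/2 → posterior Normal(-9/4, 4/3)
obs 2: x=-9/2 → posterior Normal(-18/7, 8/7)
obs 3: x=7/2 → posterior Normal(-29/16, 1)
obs 4: x=-2 → posterior Normal(-11/6, 8/9)
obs 5: x=-10 → posterior Normal(-53/20, 4/5)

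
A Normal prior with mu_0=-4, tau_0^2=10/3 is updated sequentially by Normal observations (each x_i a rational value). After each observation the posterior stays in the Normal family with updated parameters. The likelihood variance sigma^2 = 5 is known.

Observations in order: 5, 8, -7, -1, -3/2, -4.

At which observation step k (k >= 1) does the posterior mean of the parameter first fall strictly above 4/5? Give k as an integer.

k = 2

obs 1: x=5 → posterior Normal(-2/5, 2)
obs 2: x=8 → posterior Normal(2, 10/7)
obs 3: x=-7 → posterior Normal(0, 10/9)
obs 4: x=-1 → posterior Normal(-2/11, 10/11)
obs 5: x=-3/2 → posterior Normal(-5/13, 10/13)
obs 6: x=-4 → posterior Normal(-13/15, 2/3)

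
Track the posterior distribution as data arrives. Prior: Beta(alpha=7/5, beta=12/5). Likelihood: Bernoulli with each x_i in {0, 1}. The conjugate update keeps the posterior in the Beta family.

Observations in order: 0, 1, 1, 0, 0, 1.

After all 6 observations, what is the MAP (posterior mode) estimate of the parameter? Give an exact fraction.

obs 1: x=0 → posterior Beta(7/5, 17/5)
obs 2: x=1 → posterior Beta(12/5, 17/5)
obs 3: x=1 → posterior Beta(17/5, 17/5)
obs 4: x=0 → posterior Beta(17/5, 22/5)
obs 5: x=0 → posterior Beta(17/5, 27/5)
obs 6: x=1 → posterior Beta(22/5, 27/5)

17/39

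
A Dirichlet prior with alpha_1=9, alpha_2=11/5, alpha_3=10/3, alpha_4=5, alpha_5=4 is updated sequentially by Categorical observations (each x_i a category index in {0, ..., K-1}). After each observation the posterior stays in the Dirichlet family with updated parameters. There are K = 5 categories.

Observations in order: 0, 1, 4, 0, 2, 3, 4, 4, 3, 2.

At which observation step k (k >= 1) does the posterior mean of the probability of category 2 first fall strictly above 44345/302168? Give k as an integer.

k = 5

obs 1: x=0 → posterior Dirichlet(10, 11/5, 10/3, 5, 4)
obs 2: x=1 → posterior Dirichlet(10, 16/5, 10/3, 5, 4)
obs 3: x=4 → posterior Dirichlet(10, 16/5, 10/3, 5, 5)
obs 4: x=0 → posterior Dirichlet(11, 16/5, 10/3, 5, 5)
obs 5: x=2 → posterior Dirichlet(11, 16/5, 13/3, 5, 5)
obs 6: x=3 → posterior Dirichlet(11, 16/5, 13/3, 6, 5)
obs 7: x=4 → posterior Dirichlet(11, 16/5, 13/3, 6, 6)
obs 8: x=4 → posterior Dirichlet(11, 16/5, 13/3, 6, 7)
obs 9: x=3 → posterior Dirichlet(11, 16/5, 13/3, 7, 7)
obs 10: x=2 → posterior Dirichlet(11, 16/5, 16/3, 7, 7)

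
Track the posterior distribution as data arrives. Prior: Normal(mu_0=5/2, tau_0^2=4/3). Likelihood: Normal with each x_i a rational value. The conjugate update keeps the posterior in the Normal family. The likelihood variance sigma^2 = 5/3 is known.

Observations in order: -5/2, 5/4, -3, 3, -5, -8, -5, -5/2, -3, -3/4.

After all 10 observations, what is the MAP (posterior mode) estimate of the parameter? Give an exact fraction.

obs 1: x=-5/2 → posterior Normal(5/18, 20/27)
obs 2: x=5/4 → posterior Normal(15/26, 20/39)
obs 3: x=-3 → posterior Normal(-9/34, 20/51)
obs 4: x=3 → posterior Normal(5/14, 20/63)
obs 5: x=-5 → posterior Normal(-1/2, 4/15)
obs 6: x=-8 → posterior Normal(-89/58, 20/87)
obs 7: x=-5 → posterior Normal(-43/22, 20/99)
obs 8: x=-5/2 → posterior Normal(-149/74, 20/111)
obs 9: x=-3 → posterior Normal(-173/82, 20/123)
obs 10: x=-3/4 → posterior Normal(-179/90, 4/27)

-179/90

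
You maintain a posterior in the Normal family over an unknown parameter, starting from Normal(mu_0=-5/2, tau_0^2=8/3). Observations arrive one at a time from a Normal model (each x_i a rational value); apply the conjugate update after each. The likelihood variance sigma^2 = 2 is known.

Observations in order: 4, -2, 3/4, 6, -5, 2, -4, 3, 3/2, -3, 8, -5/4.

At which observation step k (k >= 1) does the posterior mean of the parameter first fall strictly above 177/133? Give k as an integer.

obs 1: x=4 → posterior Normal(17/14, 8/7)
obs 2: x=-2 → posterior Normal(1/22, 8/11)
obs 3: x=3/4 → posterior Normal(7/30, 8/15)
obs 4: x=6 → posterior Normal(55/38, 8/19)
obs 5: x=-5 → posterior Normal(15/46, 8/23)
obs 6: x=2 → posterior Normal(31/54, 8/27)
obs 7: x=-4 → posterior Normal(-1/62, 8/31)
obs 8: x=3 → posterior Normal(23/70, 8/35)
obs 9: x=3/2 → posterior Normal(35/78, 8/39)
obs 10: x=-3 → posterior Normal(11/86, 8/43)
obs 11: x=8 → posterior Normal(75/94, 8/47)
obs 12: x=-5/4 → posterior Normal(65/102, 8/51)

k = 4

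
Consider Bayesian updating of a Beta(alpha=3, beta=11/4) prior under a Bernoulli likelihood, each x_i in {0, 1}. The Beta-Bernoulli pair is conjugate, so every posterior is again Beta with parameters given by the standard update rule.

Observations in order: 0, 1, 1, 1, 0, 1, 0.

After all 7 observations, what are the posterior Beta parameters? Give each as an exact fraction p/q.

obs 1: x=0 → posterior Beta(3, 15/4)
obs 2: x=1 → posterior Beta(4, 15/4)
obs 3: x=1 → posterior Beta(5, 15/4)
obs 4: x=1 → posterior Beta(6, 15/4)
obs 5: x=0 → posterior Beta(6, 19/4)
obs 6: x=1 → posterior Beta(7, 19/4)
obs 7: x=0 → posterior Beta(7, 23/4)

alpha=7, beta=23/4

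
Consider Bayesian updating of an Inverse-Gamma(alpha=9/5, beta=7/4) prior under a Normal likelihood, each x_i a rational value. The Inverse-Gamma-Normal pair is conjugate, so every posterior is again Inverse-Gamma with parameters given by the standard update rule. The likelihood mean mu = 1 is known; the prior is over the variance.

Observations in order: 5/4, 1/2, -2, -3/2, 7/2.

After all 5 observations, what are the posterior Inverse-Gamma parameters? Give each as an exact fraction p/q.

obs 1: x=5/4 → posterior Inverse-Gamma(23/10, 57/32)
obs 2: x=1/2 → posterior Inverse-Gamma(14/5, 61/32)
obs 3: x=-2 → posterior Inverse-Gamma(33/10, 205/32)
obs 4: x=-3/2 → posterior Inverse-Gamma(19/5, 305/32)
obs 5: x=7/2 → posterior Inverse-Gamma(43/10, 405/32)

alpha=43/10, beta=405/32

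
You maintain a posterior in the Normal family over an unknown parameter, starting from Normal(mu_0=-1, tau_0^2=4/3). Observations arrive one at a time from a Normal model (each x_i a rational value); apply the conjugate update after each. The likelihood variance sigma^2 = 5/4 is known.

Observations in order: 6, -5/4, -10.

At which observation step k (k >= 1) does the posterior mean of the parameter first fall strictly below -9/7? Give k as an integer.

k = 3

obs 1: x=6 → posterior Normal(81/31, 20/31)
obs 2: x=-5/4 → posterior Normal(61/47, 20/47)
obs 3: x=-10 → posterior Normal(-11/7, 20/63)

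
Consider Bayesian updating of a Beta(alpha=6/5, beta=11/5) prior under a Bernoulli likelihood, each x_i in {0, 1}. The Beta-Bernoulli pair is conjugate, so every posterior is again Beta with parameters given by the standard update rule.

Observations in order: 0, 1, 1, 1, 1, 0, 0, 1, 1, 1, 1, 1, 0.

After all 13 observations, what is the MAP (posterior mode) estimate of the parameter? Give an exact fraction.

23/36

obs 1: x=0 → posterior Beta(6/5, 16/5)
obs 2: x=1 → posterior Beta(11/5, 16/5)
obs 3: x=1 → posterior Beta(16/5, 16/5)
obs 4: x=1 → posterior Beta(21/5, 16/5)
obs 5: x=1 → posterior Beta(26/5, 16/5)
obs 6: x=0 → posterior Beta(26/5, 21/5)
obs 7: x=0 → posterior Beta(26/5, 26/5)
obs 8: x=1 → posterior Beta(31/5, 26/5)
obs 9: x=1 → posterior Beta(36/5, 26/5)
obs 10: x=1 → posterior Beta(41/5, 26/5)
obs 11: x=1 → posterior Beta(46/5, 26/5)
obs 12: x=1 → posterior Beta(51/5, 26/5)
obs 13: x=0 → posterior Beta(51/5, 31/5)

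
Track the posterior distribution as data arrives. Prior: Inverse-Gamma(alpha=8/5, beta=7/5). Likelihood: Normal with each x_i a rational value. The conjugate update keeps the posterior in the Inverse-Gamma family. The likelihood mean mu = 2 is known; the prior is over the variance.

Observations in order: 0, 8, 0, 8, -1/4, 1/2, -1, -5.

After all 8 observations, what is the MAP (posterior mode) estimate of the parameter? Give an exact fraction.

11849/1056

obs 1: x=0 → posterior Inverse-Gamma(21/10, 17/5)
obs 2: x=8 → posterior Inverse-Gamma(13/5, 107/5)
obs 3: x=0 → posterior Inverse-Gamma(31/10, 117/5)
obs 4: x=8 → posterior Inverse-Gamma(18/5, 207/5)
obs 5: x=-1/4 → posterior Inverse-Gamma(41/10, 7029/160)
obs 6: x=1/2 → posterior Inverse-Gamma(23/5, 7209/160)
obs 7: x=-1 → posterior Inverse-Gamma(51/10, 7929/160)
obs 8: x=-5 → posterior Inverse-Gamma(28/5, 11849/160)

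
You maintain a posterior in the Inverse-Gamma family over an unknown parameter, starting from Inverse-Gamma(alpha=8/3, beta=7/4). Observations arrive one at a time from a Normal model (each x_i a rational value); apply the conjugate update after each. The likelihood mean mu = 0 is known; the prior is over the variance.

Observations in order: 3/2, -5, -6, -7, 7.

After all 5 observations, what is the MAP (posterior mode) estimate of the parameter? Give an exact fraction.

1977/148

obs 1: x=3/2 → posterior Inverse-Gamma(19/6, 23/8)
obs 2: x=-5 → posterior Inverse-Gamma(11/3, 123/8)
obs 3: x=-6 → posterior Inverse-Gamma(25/6, 267/8)
obs 4: x=-7 → posterior Inverse-Gamma(14/3, 463/8)
obs 5: x=7 → posterior Inverse-Gamma(31/6, 659/8)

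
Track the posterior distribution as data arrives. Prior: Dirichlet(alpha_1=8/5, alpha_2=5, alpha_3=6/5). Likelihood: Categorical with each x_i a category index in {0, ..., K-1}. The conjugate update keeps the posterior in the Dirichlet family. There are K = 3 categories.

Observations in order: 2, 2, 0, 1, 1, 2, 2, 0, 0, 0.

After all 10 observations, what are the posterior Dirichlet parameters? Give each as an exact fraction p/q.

alpha_1=28/5, alpha_2=7, alpha_3=26/5

obs 1: x=2 → posterior Dirichlet(8/5, 5, 11/5)
obs 2: x=2 → posterior Dirichlet(8/5, 5, 16/5)
obs 3: x=0 → posterior Dirichlet(13/5, 5, 16/5)
obs 4: x=1 → posterior Dirichlet(13/5, 6, 16/5)
obs 5: x=1 → posterior Dirichlet(13/5, 7, 16/5)
obs 6: x=2 → posterior Dirichlet(13/5, 7, 21/5)
obs 7: x=2 → posterior Dirichlet(13/5, 7, 26/5)
obs 8: x=0 → posterior Dirichlet(18/5, 7, 26/5)
obs 9: x=0 → posterior Dirichlet(23/5, 7, 26/5)
obs 10: x=0 → posterior Dirichlet(28/5, 7, 26/5)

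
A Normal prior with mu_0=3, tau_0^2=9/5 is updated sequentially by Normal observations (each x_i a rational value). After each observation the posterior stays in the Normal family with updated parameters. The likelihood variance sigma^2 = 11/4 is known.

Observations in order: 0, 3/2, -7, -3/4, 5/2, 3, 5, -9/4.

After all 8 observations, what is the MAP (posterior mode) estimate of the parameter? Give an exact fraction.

obs 1: x=0 → posterior Normal(165/91, 99/91)
obs 2: x=3/2 → posterior Normal(219/127, 99/127)
obs 3: x=-7 → posterior Normal(-33/163, 99/163)
obs 4: x=-3/4 → posterior Normal(-60/199, 99/199)
obs 5: x=5/2 → posterior Normal(6/47, 99/235)
obs 6: x=3 → posterior Normal(138/271, 99/271)
obs 7: x=5 → posterior Normal(318/307, 99/307)
obs 8: x=-9/4 → posterior Normal(237/343, 99/343)

237/343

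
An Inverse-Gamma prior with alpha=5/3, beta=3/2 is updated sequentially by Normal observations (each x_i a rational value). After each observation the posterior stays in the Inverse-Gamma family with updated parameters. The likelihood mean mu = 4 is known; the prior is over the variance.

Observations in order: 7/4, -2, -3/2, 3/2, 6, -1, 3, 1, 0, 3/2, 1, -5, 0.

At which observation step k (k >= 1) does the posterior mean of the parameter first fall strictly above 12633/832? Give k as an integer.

k = 3

obs 1: x=7/4 → posterior Inverse-Gamma(13/6, 129/32)
obs 2: x=-2 → posterior Inverse-Gamma(8/3, 705/32)
obs 3: x=-3/2 → posterior Inverse-Gamma(19/6, 1189/32)
obs 4: x=3/2 → posterior Inverse-Gamma(11/3, 1289/32)
obs 5: x=6 → posterior Inverse-Gamma(25/6, 1353/32)
obs 6: x=-1 → posterior Inverse-Gamma(14/3, 1753/32)
obs 7: x=3 → posterior Inverse-Gamma(31/6, 1769/32)
obs 8: x=1 → posterior Inverse-Gamma(17/3, 1913/32)
obs 9: x=0 → posterior Inverse-Gamma(37/6, 2169/32)
obs 10: x=3/2 → posterior Inverse-Gamma(20/3, 2269/32)
obs 11: x=1 → posterior Inverse-Gamma(43/6, 2413/32)
obs 12: x=-5 → posterior Inverse-Gamma(23/3, 3709/32)
obs 13: x=0 → posterior Inverse-Gamma(49/6, 3965/32)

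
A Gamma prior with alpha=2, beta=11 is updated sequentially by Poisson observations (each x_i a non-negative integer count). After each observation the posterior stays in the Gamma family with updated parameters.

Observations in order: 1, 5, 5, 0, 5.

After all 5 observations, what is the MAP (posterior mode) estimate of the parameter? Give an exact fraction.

obs 1: x=1 → posterior Gamma(3, 12)
obs 2: x=5 → posterior Gamma(8, 13)
obs 3: x=5 → posterior Gamma(13, 14)
obs 4: x=0 → posterior Gamma(13, 15)
obs 5: x=5 → posterior Gamma(18, 16)

17/16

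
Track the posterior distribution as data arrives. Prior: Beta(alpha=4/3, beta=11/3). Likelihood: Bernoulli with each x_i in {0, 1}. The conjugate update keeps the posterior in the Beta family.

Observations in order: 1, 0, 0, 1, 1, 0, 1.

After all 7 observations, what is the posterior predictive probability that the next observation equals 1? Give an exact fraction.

4/9

obs 1: x=1 → posterior Beta(7/3, 11/3)
obs 2: x=0 → posterior Beta(7/3, 14/3)
obs 3: x=0 → posterior Beta(7/3, 17/3)
obs 4: x=1 → posterior Beta(10/3, 17/3)
obs 5: x=1 → posterior Beta(13/3, 17/3)
obs 6: x=0 → posterior Beta(13/3, 20/3)
obs 7: x=1 → posterior Beta(16/3, 20/3)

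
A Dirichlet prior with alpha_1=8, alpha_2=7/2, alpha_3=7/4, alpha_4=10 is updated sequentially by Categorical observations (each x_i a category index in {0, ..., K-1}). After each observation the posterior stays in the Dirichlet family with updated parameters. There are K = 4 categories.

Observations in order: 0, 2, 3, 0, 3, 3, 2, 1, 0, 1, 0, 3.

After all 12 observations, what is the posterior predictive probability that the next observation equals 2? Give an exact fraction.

obs 1: x=0 → posterior Dirichlet(9, 7/2, 7/4, 10)
obs 2: x=2 → posterior Dirichlet(9, 7/2, 11/4, 10)
obs 3: x=3 → posterior Dirichlet(9, 7/2, 11/4, 11)
obs 4: x=0 → posterior Dirichlet(10, 7/2, 11/4, 11)
obs 5: x=3 → posterior Dirichlet(10, 7/2, 11/4, 12)
obs 6: x=3 → posterior Dirichlet(10, 7/2, 11/4, 13)
obs 7: x=2 → posterior Dirichlet(10, 7/2, 15/4, 13)
obs 8: x=1 → posterior Dirichlet(10, 9/2, 15/4, 13)
obs 9: x=0 → posterior Dirichlet(11, 9/2, 15/4, 13)
obs 10: x=1 → posterior Dirichlet(11, 11/2, 15/4, 13)
obs 11: x=0 → posterior Dirichlet(12, 11/2, 15/4, 13)
obs 12: x=3 → posterior Dirichlet(12, 11/2, 15/4, 14)

5/47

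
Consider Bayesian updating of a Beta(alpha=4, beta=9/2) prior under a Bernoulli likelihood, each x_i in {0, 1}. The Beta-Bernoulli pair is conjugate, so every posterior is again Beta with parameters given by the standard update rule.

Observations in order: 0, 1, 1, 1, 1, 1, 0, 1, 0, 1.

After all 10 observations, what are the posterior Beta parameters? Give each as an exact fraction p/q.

obs 1: x=0 → posterior Beta(4, 11/2)
obs 2: x=1 → posterior Beta(5, 11/2)
obs 3: x=1 → posterior Beta(6, 11/2)
obs 4: x=1 → posterior Beta(7, 11/2)
obs 5: x=1 → posterior Beta(8, 11/2)
obs 6: x=1 → posterior Beta(9, 11/2)
obs 7: x=0 → posterior Beta(9, 13/2)
obs 8: x=1 → posterior Beta(10, 13/2)
obs 9: x=0 → posterior Beta(10, 15/2)
obs 10: x=1 → posterior Beta(11, 15/2)

alpha=11, beta=15/2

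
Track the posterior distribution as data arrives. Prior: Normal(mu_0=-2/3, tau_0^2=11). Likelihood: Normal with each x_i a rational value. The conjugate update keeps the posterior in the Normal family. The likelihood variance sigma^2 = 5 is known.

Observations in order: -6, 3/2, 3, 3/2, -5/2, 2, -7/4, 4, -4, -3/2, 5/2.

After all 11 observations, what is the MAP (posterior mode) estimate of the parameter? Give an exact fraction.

-205/1512

obs 1: x=-6 → posterior Normal(-13/3, 55/16)
obs 2: x=3/2 → posterior Normal(-317/162, 55/27)
obs 3: x=3 → posterior Normal(-119/228, 55/38)
obs 4: x=3/2 → posterior Normal(-10/147, 55/49)
obs 5: x=-5/2 → posterior Normal(-37/72, 11/12)
obs 6: x=2 → posterior Normal(-53/426, 55/71)
obs 7: x=-7/4 → posterior Normal(-337/984, 55/82)
obs 8: x=4 → posterior Normal(191/1116, 55/93)
obs 9: x=-4 → posterior Normal(-337/1248, 55/104)
obs 10: x=-3/2 → posterior Normal(-107/276, 11/23)
obs 11: x=5/2 → posterior Normal(-205/1512, 55/126)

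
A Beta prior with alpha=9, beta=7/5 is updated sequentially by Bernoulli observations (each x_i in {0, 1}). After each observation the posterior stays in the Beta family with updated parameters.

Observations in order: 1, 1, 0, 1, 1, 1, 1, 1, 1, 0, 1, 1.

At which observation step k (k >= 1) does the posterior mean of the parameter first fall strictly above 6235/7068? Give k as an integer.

obs 1: x=1 → posterior Beta(10, 7/5)
obs 2: x=1 → posterior Beta(11, 7/5)
obs 3: x=0 → posterior Beta(11, 12/5)
obs 4: x=1 → posterior Beta(12, 12/5)
obs 5: x=1 → posterior Beta(13, 12/5)
obs 6: x=1 → posterior Beta(14, 12/5)
obs 7: x=1 → posterior Beta(15, 12/5)
obs 8: x=1 → posterior Beta(16, 12/5)
obs 9: x=1 → posterior Beta(17, 12/5)
obs 10: x=0 → posterior Beta(17, 17/5)
obs 11: x=1 → posterior Beta(18, 17/5)
obs 12: x=1 → posterior Beta(19, 17/5)

k = 2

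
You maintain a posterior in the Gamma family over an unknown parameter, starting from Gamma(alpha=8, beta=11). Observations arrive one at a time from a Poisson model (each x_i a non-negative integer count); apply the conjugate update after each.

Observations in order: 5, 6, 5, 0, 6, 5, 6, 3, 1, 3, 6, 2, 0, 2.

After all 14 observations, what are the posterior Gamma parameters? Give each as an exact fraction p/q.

alpha=58, beta=25

obs 1: x=5 → posterior Gamma(13, 12)
obs 2: x=6 → posterior Gamma(19, 13)
obs 3: x=5 → posterior Gamma(24, 14)
obs 4: x=0 → posterior Gamma(24, 15)
obs 5: x=6 → posterior Gamma(30, 16)
obs 6: x=5 → posterior Gamma(35, 17)
obs 7: x=6 → posterior Gamma(41, 18)
obs 8: x=3 → posterior Gamma(44, 19)
obs 9: x=1 → posterior Gamma(45, 20)
obs 10: x=3 → posterior Gamma(48, 21)
obs 11: x=6 → posterior Gamma(54, 22)
obs 12: x=2 → posterior Gamma(56, 23)
obs 13: x=0 → posterior Gamma(56, 24)
obs 14: x=2 → posterior Gamma(58, 25)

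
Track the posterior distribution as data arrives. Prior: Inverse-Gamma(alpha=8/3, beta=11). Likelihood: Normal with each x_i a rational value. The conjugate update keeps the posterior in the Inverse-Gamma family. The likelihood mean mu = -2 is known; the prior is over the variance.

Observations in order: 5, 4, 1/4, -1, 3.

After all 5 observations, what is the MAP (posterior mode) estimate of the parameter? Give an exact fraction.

obs 1: x=5 → posterior Inverse-Gamma(19/6, 71/2)
obs 2: x=4 → posterior Inverse-Gamma(11/3, 107/2)
obs 3: x=1/4 → posterior Inverse-Gamma(25/6, 1793/32)
obs 4: x=-1 → posterior Inverse-Gamma(14/3, 1809/32)
obs 5: x=3 → posterior Inverse-Gamma(31/6, 2209/32)

6627/592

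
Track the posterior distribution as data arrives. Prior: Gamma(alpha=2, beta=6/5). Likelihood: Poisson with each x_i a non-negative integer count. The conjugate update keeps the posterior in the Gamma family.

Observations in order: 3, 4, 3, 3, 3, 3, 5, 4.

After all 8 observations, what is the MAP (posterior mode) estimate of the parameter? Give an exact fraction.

145/46

obs 1: x=3 → posterior Gamma(5, 11/5)
obs 2: x=4 → posterior Gamma(9, 16/5)
obs 3: x=3 → posterior Gamma(12, 21/5)
obs 4: x=3 → posterior Gamma(15, 26/5)
obs 5: x=3 → posterior Gamma(18, 31/5)
obs 6: x=3 → posterior Gamma(21, 36/5)
obs 7: x=5 → posterior Gamma(26, 41/5)
obs 8: x=4 → posterior Gamma(30, 46/5)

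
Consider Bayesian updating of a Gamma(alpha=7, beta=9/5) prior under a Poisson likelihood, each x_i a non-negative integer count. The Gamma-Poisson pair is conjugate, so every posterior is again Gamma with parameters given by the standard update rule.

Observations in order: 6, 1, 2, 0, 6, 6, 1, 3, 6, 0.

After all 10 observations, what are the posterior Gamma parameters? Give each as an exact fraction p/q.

alpha=38, beta=59/5

obs 1: x=6 → posterior Gamma(13, 14/5)
obs 2: x=1 → posterior Gamma(14, 19/5)
obs 3: x=2 → posterior Gamma(16, 24/5)
obs 4: x=0 → posterior Gamma(16, 29/5)
obs 5: x=6 → posterior Gamma(22, 34/5)
obs 6: x=6 → posterior Gamma(28, 39/5)
obs 7: x=1 → posterior Gamma(29, 44/5)
obs 8: x=3 → posterior Gamma(32, 49/5)
obs 9: x=6 → posterior Gamma(38, 54/5)
obs 10: x=0 → posterior Gamma(38, 59/5)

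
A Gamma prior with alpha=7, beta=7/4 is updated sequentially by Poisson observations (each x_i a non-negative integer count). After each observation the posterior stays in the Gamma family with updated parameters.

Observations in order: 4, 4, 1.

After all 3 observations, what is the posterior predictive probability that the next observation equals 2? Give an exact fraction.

627648515923143660873856/3244150909895248285300369

obs 1: x=4 → posterior Gamma(11, 11/4)
obs 2: x=4 → posterior Gamma(15, 15/4)
obs 3: x=1 → posterior Gamma(16, 19/4)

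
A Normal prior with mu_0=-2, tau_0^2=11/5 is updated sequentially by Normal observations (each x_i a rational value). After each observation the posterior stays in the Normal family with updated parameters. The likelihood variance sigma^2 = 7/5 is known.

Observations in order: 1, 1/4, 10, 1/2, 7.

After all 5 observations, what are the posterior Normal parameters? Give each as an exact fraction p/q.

mu_0=769/248, tau_0^2=77/310

obs 1: x=1 → posterior Normal(-1/6, 77/90)
obs 2: x=1/4 → posterior Normal(-1/116, 77/145)
obs 3: x=10 → posterior Normal(439/160, 77/200)
obs 4: x=1/2 → posterior Normal(461/204, 77/255)
obs 5: x=7 → posterior Normal(769/248, 77/310)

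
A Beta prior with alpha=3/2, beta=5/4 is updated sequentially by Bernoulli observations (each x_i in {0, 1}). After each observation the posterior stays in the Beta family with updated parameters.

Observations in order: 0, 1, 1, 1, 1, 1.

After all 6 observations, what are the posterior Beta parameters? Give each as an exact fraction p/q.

obs 1: x=0 → posterior Beta(3/2, 9/4)
obs 2: x=1 → posterior Beta(5/2, 9/4)
obs 3: x=1 → posterior Beta(7/2, 9/4)
obs 4: x=1 → posterior Beta(9/2, 9/4)
obs 5: x=1 → posterior Beta(11/2, 9/4)
obs 6: x=1 → posterior Beta(13/2, 9/4)

alpha=13/2, beta=9/4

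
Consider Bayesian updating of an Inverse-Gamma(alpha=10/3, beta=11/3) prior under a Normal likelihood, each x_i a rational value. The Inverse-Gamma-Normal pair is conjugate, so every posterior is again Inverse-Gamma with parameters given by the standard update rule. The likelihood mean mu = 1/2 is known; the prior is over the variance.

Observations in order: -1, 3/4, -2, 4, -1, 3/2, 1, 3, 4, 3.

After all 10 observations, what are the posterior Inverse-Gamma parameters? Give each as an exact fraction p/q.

obs 1: x=-1 → posterior Inverse-Gamma(23/6, 115/24)
obs 2: x=3/4 → posterior Inverse-Gamma(13/3, 463/96)
obs 3: x=-2 → posterior Inverse-Gamma(29/6, 763/96)
obs 4: x=4 → posterior Inverse-Gamma(16/3, 1351/96)
obs 5: x=-1 → posterior Inverse-Gamma(35/6, 1459/96)
obs 6: x=3/2 → posterior Inverse-Gamma(19/3, 1507/96)
obs 7: x=1 → posterior Inverse-Gamma(41/6, 1519/96)
obs 8: x=3 → posterior Inverse-Gamma(22/3, 1819/96)
obs 9: x=4 → posterior Inverse-Gamma(47/6, 2407/96)
obs 10: x=3 → posterior Inverse-Gamma(25/3, 2707/96)

alpha=25/3, beta=2707/96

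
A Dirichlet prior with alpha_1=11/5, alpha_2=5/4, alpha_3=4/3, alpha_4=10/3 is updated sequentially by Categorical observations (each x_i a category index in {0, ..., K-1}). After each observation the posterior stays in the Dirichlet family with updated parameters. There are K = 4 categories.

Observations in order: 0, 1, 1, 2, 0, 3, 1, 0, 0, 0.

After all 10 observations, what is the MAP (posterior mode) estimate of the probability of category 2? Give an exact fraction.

obs 1: x=0 → posterior Dirichlet(16/5, 5/4, 4/3, 10/3)
obs 2: x=1 → posterior Dirichlet(16/5, 9/4, 4/3, 10/3)
obs 3: x=1 → posterior Dirichlet(16/5, 13/4, 4/3, 10/3)
obs 4: x=2 → posterior Dirichlet(16/5, 13/4, 7/3, 10/3)
obs 5: x=0 → posterior Dirichlet(21/5, 13/4, 7/3, 10/3)
obs 6: x=3 → posterior Dirichlet(21/5, 13/4, 7/3, 13/3)
obs 7: x=1 → posterior Dirichlet(21/5, 17/4, 7/3, 13/3)
obs 8: x=0 → posterior Dirichlet(26/5, 17/4, 7/3, 13/3)
obs 9: x=0 → posterior Dirichlet(31/5, 17/4, 7/3, 13/3)
obs 10: x=0 → posterior Dirichlet(36/5, 17/4, 7/3, 13/3)

80/847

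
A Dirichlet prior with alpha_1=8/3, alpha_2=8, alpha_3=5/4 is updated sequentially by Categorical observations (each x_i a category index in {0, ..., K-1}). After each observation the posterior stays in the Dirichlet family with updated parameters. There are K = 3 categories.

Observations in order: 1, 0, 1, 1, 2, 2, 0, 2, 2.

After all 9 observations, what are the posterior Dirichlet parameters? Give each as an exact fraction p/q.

obs 1: x=1 → posterior Dirichlet(8/3, 9, 5/4)
obs 2: x=0 → posterior Dirichlet(11/3, 9, 5/4)
obs 3: x=1 → posterior Dirichlet(11/3, 10, 5/4)
obs 4: x=1 → posterior Dirichlet(11/3, 11, 5/4)
obs 5: x=2 → posterior Dirichlet(11/3, 11, 9/4)
obs 6: x=2 → posterior Dirichlet(11/3, 11, 13/4)
obs 7: x=0 → posterior Dirichlet(14/3, 11, 13/4)
obs 8: x=2 → posterior Dirichlet(14/3, 11, 17/4)
obs 9: x=2 → posterior Dirichlet(14/3, 11, 21/4)

alpha_1=14/3, alpha_2=11, alpha_3=21/4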